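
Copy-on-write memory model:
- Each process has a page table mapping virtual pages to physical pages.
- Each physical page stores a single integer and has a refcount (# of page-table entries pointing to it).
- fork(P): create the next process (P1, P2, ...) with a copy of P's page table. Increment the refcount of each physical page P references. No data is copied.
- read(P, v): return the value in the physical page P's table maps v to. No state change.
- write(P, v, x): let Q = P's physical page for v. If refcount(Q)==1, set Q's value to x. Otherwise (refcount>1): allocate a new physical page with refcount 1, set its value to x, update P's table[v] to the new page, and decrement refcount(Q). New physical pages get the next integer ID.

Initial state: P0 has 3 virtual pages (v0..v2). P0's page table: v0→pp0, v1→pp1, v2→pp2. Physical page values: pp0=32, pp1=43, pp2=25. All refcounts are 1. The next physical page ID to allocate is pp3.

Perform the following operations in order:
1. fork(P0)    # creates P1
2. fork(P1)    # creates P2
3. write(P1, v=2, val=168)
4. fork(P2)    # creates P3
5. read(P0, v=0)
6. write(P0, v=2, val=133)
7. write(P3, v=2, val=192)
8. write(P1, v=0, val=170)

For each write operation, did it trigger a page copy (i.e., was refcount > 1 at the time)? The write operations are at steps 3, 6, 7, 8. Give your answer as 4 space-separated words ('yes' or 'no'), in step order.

Op 1: fork(P0) -> P1. 3 ppages; refcounts: pp0:2 pp1:2 pp2:2
Op 2: fork(P1) -> P2. 3 ppages; refcounts: pp0:3 pp1:3 pp2:3
Op 3: write(P1, v2, 168). refcount(pp2)=3>1 -> COPY to pp3. 4 ppages; refcounts: pp0:3 pp1:3 pp2:2 pp3:1
Op 4: fork(P2) -> P3. 4 ppages; refcounts: pp0:4 pp1:4 pp2:3 pp3:1
Op 5: read(P0, v0) -> 32. No state change.
Op 6: write(P0, v2, 133). refcount(pp2)=3>1 -> COPY to pp4. 5 ppages; refcounts: pp0:4 pp1:4 pp2:2 pp3:1 pp4:1
Op 7: write(P3, v2, 192). refcount(pp2)=2>1 -> COPY to pp5. 6 ppages; refcounts: pp0:4 pp1:4 pp2:1 pp3:1 pp4:1 pp5:1
Op 8: write(P1, v0, 170). refcount(pp0)=4>1 -> COPY to pp6. 7 ppages; refcounts: pp0:3 pp1:4 pp2:1 pp3:1 pp4:1 pp5:1 pp6:1

yes yes yes yes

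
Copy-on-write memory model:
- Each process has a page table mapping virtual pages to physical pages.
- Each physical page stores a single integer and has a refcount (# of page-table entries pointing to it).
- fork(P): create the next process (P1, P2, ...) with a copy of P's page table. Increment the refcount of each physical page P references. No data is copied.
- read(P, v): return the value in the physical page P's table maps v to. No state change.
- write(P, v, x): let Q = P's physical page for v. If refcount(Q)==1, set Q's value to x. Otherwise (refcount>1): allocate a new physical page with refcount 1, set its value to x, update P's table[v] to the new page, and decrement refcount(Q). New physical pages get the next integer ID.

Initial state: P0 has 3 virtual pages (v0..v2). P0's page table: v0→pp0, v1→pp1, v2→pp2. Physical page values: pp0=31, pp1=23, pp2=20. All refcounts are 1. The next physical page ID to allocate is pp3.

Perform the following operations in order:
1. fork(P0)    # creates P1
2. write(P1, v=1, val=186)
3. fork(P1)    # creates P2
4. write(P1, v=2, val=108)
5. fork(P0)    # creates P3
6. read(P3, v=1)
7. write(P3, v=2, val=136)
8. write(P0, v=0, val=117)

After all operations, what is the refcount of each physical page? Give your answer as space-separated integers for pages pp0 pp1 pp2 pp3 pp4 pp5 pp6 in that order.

Answer: 3 2 2 2 1 1 1

Derivation:
Op 1: fork(P0) -> P1. 3 ppages; refcounts: pp0:2 pp1:2 pp2:2
Op 2: write(P1, v1, 186). refcount(pp1)=2>1 -> COPY to pp3. 4 ppages; refcounts: pp0:2 pp1:1 pp2:2 pp3:1
Op 3: fork(P1) -> P2. 4 ppages; refcounts: pp0:3 pp1:1 pp2:3 pp3:2
Op 4: write(P1, v2, 108). refcount(pp2)=3>1 -> COPY to pp4. 5 ppages; refcounts: pp0:3 pp1:1 pp2:2 pp3:2 pp4:1
Op 5: fork(P0) -> P3. 5 ppages; refcounts: pp0:4 pp1:2 pp2:3 pp3:2 pp4:1
Op 6: read(P3, v1) -> 23. No state change.
Op 7: write(P3, v2, 136). refcount(pp2)=3>1 -> COPY to pp5. 6 ppages; refcounts: pp0:4 pp1:2 pp2:2 pp3:2 pp4:1 pp5:1
Op 8: write(P0, v0, 117). refcount(pp0)=4>1 -> COPY to pp6. 7 ppages; refcounts: pp0:3 pp1:2 pp2:2 pp3:2 pp4:1 pp5:1 pp6:1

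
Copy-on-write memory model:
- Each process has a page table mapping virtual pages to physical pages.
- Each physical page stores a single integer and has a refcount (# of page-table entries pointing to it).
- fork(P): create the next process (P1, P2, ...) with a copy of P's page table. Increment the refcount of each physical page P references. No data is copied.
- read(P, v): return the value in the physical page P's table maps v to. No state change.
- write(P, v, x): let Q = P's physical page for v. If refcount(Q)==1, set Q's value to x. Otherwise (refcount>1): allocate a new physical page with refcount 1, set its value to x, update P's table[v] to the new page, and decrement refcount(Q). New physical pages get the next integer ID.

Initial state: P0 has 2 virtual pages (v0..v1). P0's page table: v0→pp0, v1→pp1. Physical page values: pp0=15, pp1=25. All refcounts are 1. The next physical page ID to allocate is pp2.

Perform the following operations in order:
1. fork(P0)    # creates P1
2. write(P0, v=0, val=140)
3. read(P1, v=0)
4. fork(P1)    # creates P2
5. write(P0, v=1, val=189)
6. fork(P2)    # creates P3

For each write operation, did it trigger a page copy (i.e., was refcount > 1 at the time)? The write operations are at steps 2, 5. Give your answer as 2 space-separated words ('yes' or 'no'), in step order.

Op 1: fork(P0) -> P1. 2 ppages; refcounts: pp0:2 pp1:2
Op 2: write(P0, v0, 140). refcount(pp0)=2>1 -> COPY to pp2. 3 ppages; refcounts: pp0:1 pp1:2 pp2:1
Op 3: read(P1, v0) -> 15. No state change.
Op 4: fork(P1) -> P2. 3 ppages; refcounts: pp0:2 pp1:3 pp2:1
Op 5: write(P0, v1, 189). refcount(pp1)=3>1 -> COPY to pp3. 4 ppages; refcounts: pp0:2 pp1:2 pp2:1 pp3:1
Op 6: fork(P2) -> P3. 4 ppages; refcounts: pp0:3 pp1:3 pp2:1 pp3:1

yes yes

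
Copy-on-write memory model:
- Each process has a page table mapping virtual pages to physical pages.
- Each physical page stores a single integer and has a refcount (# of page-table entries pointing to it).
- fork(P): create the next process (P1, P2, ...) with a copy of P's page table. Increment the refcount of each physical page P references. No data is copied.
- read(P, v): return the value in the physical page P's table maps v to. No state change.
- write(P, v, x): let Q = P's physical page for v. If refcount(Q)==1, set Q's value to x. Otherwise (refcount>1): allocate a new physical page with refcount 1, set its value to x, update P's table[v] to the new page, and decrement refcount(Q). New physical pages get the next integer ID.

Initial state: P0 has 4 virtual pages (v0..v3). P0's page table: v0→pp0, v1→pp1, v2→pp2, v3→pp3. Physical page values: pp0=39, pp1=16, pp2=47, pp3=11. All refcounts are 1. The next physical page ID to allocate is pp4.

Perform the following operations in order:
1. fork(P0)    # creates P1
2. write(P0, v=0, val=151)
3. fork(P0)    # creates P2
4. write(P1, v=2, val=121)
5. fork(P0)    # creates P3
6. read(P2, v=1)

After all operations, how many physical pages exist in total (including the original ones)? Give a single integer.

Answer: 6

Derivation:
Op 1: fork(P0) -> P1. 4 ppages; refcounts: pp0:2 pp1:2 pp2:2 pp3:2
Op 2: write(P0, v0, 151). refcount(pp0)=2>1 -> COPY to pp4. 5 ppages; refcounts: pp0:1 pp1:2 pp2:2 pp3:2 pp4:1
Op 3: fork(P0) -> P2. 5 ppages; refcounts: pp0:1 pp1:3 pp2:3 pp3:3 pp4:2
Op 4: write(P1, v2, 121). refcount(pp2)=3>1 -> COPY to pp5. 6 ppages; refcounts: pp0:1 pp1:3 pp2:2 pp3:3 pp4:2 pp5:1
Op 5: fork(P0) -> P3. 6 ppages; refcounts: pp0:1 pp1:4 pp2:3 pp3:4 pp4:3 pp5:1
Op 6: read(P2, v1) -> 16. No state change.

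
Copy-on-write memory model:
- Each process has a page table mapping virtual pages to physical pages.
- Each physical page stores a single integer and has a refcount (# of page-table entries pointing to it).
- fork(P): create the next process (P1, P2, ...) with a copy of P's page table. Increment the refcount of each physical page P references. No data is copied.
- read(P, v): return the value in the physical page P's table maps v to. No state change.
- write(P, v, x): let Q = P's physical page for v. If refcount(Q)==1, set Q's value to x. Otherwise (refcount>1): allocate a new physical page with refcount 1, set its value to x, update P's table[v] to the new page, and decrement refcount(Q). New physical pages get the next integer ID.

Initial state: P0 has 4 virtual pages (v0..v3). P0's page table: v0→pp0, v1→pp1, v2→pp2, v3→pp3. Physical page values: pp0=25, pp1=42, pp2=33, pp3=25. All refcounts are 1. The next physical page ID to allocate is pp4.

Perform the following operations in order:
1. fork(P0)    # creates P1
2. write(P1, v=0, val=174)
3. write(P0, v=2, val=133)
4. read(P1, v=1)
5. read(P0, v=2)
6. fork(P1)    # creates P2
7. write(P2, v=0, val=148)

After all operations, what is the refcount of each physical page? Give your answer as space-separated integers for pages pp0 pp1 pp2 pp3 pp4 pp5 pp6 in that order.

Op 1: fork(P0) -> P1. 4 ppages; refcounts: pp0:2 pp1:2 pp2:2 pp3:2
Op 2: write(P1, v0, 174). refcount(pp0)=2>1 -> COPY to pp4. 5 ppages; refcounts: pp0:1 pp1:2 pp2:2 pp3:2 pp4:1
Op 3: write(P0, v2, 133). refcount(pp2)=2>1 -> COPY to pp5. 6 ppages; refcounts: pp0:1 pp1:2 pp2:1 pp3:2 pp4:1 pp5:1
Op 4: read(P1, v1) -> 42. No state change.
Op 5: read(P0, v2) -> 133. No state change.
Op 6: fork(P1) -> P2. 6 ppages; refcounts: pp0:1 pp1:3 pp2:2 pp3:3 pp4:2 pp5:1
Op 7: write(P2, v0, 148). refcount(pp4)=2>1 -> COPY to pp6. 7 ppages; refcounts: pp0:1 pp1:3 pp2:2 pp3:3 pp4:1 pp5:1 pp6:1

Answer: 1 3 2 3 1 1 1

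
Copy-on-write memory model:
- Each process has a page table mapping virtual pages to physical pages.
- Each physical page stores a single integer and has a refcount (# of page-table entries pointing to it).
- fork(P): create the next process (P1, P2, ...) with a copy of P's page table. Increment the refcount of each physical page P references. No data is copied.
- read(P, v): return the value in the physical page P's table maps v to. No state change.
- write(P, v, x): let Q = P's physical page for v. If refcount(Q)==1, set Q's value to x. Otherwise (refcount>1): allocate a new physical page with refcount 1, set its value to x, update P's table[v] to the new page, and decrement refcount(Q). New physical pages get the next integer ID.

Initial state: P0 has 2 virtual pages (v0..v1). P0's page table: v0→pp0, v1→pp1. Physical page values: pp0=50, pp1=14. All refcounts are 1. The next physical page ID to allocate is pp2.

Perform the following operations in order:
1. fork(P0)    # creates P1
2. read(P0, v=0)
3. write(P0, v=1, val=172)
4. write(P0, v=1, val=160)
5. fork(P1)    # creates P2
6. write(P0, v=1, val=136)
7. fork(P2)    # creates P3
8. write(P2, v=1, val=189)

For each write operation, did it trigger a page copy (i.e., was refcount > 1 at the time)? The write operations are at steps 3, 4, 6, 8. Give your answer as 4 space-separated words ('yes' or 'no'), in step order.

Op 1: fork(P0) -> P1. 2 ppages; refcounts: pp0:2 pp1:2
Op 2: read(P0, v0) -> 50. No state change.
Op 3: write(P0, v1, 172). refcount(pp1)=2>1 -> COPY to pp2. 3 ppages; refcounts: pp0:2 pp1:1 pp2:1
Op 4: write(P0, v1, 160). refcount(pp2)=1 -> write in place. 3 ppages; refcounts: pp0:2 pp1:1 pp2:1
Op 5: fork(P1) -> P2. 3 ppages; refcounts: pp0:3 pp1:2 pp2:1
Op 6: write(P0, v1, 136). refcount(pp2)=1 -> write in place. 3 ppages; refcounts: pp0:3 pp1:2 pp2:1
Op 7: fork(P2) -> P3. 3 ppages; refcounts: pp0:4 pp1:3 pp2:1
Op 8: write(P2, v1, 189). refcount(pp1)=3>1 -> COPY to pp3. 4 ppages; refcounts: pp0:4 pp1:2 pp2:1 pp3:1

yes no no yes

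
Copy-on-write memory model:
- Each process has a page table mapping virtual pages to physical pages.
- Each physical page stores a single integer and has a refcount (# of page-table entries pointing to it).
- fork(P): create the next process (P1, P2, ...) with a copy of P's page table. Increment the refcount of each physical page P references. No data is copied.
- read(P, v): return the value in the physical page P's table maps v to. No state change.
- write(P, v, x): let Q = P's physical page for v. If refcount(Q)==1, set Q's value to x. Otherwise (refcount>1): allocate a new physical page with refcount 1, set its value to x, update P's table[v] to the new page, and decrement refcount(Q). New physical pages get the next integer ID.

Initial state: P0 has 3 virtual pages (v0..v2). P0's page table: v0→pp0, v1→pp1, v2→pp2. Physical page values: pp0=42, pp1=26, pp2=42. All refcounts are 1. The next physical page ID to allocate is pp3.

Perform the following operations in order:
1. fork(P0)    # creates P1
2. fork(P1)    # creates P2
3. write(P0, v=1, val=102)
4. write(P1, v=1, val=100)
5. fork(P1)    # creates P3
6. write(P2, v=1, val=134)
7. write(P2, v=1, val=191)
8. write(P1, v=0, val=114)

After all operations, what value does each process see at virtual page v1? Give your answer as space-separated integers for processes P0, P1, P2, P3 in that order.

Op 1: fork(P0) -> P1. 3 ppages; refcounts: pp0:2 pp1:2 pp2:2
Op 2: fork(P1) -> P2. 3 ppages; refcounts: pp0:3 pp1:3 pp2:3
Op 3: write(P0, v1, 102). refcount(pp1)=3>1 -> COPY to pp3. 4 ppages; refcounts: pp0:3 pp1:2 pp2:3 pp3:1
Op 4: write(P1, v1, 100). refcount(pp1)=2>1 -> COPY to pp4. 5 ppages; refcounts: pp0:3 pp1:1 pp2:3 pp3:1 pp4:1
Op 5: fork(P1) -> P3. 5 ppages; refcounts: pp0:4 pp1:1 pp2:4 pp3:1 pp4:2
Op 6: write(P2, v1, 134). refcount(pp1)=1 -> write in place. 5 ppages; refcounts: pp0:4 pp1:1 pp2:4 pp3:1 pp4:2
Op 7: write(P2, v1, 191). refcount(pp1)=1 -> write in place. 5 ppages; refcounts: pp0:4 pp1:1 pp2:4 pp3:1 pp4:2
Op 8: write(P1, v0, 114). refcount(pp0)=4>1 -> COPY to pp5. 6 ppages; refcounts: pp0:3 pp1:1 pp2:4 pp3:1 pp4:2 pp5:1
P0: v1 -> pp3 = 102
P1: v1 -> pp4 = 100
P2: v1 -> pp1 = 191
P3: v1 -> pp4 = 100

Answer: 102 100 191 100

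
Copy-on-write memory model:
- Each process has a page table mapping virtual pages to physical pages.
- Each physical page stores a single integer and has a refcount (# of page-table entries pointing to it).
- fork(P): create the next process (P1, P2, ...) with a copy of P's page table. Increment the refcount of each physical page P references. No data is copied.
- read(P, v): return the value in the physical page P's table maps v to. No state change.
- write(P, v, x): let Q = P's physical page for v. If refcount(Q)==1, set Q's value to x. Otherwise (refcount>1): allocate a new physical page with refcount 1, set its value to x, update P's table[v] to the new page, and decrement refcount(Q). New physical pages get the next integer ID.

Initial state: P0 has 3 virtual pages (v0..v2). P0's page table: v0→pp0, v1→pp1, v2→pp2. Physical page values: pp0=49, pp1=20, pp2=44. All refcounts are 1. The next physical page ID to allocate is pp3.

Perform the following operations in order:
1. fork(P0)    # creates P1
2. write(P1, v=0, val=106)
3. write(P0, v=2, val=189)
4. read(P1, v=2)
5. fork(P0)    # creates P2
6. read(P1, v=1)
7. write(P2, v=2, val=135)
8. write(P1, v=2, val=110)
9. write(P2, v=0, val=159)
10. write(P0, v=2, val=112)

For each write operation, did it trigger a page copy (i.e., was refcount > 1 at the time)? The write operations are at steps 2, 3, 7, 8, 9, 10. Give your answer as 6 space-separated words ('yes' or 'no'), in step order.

Op 1: fork(P0) -> P1. 3 ppages; refcounts: pp0:2 pp1:2 pp2:2
Op 2: write(P1, v0, 106). refcount(pp0)=2>1 -> COPY to pp3. 4 ppages; refcounts: pp0:1 pp1:2 pp2:2 pp3:1
Op 3: write(P0, v2, 189). refcount(pp2)=2>1 -> COPY to pp4. 5 ppages; refcounts: pp0:1 pp1:2 pp2:1 pp3:1 pp4:1
Op 4: read(P1, v2) -> 44. No state change.
Op 5: fork(P0) -> P2. 5 ppages; refcounts: pp0:2 pp1:3 pp2:1 pp3:1 pp4:2
Op 6: read(P1, v1) -> 20. No state change.
Op 7: write(P2, v2, 135). refcount(pp4)=2>1 -> COPY to pp5. 6 ppages; refcounts: pp0:2 pp1:3 pp2:1 pp3:1 pp4:1 pp5:1
Op 8: write(P1, v2, 110). refcount(pp2)=1 -> write in place. 6 ppages; refcounts: pp0:2 pp1:3 pp2:1 pp3:1 pp4:1 pp5:1
Op 9: write(P2, v0, 159). refcount(pp0)=2>1 -> COPY to pp6. 7 ppages; refcounts: pp0:1 pp1:3 pp2:1 pp3:1 pp4:1 pp5:1 pp6:1
Op 10: write(P0, v2, 112). refcount(pp4)=1 -> write in place. 7 ppages; refcounts: pp0:1 pp1:3 pp2:1 pp3:1 pp4:1 pp5:1 pp6:1

yes yes yes no yes no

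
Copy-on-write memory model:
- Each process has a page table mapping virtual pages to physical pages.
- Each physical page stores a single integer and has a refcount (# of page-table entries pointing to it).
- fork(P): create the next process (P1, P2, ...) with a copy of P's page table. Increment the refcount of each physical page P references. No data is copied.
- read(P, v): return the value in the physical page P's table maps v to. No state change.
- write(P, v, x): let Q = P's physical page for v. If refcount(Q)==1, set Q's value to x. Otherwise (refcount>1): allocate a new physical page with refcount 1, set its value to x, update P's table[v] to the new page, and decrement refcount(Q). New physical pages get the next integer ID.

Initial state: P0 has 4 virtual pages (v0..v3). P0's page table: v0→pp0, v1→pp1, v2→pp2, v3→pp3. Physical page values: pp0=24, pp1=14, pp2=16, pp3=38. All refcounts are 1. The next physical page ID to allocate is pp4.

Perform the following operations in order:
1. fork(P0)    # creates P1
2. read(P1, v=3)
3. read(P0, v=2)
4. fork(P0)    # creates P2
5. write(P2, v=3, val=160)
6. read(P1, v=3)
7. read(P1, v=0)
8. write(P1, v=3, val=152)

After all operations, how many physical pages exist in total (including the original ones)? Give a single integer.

Answer: 6

Derivation:
Op 1: fork(P0) -> P1. 4 ppages; refcounts: pp0:2 pp1:2 pp2:2 pp3:2
Op 2: read(P1, v3) -> 38. No state change.
Op 3: read(P0, v2) -> 16. No state change.
Op 4: fork(P0) -> P2. 4 ppages; refcounts: pp0:3 pp1:3 pp2:3 pp3:3
Op 5: write(P2, v3, 160). refcount(pp3)=3>1 -> COPY to pp4. 5 ppages; refcounts: pp0:3 pp1:3 pp2:3 pp3:2 pp4:1
Op 6: read(P1, v3) -> 38. No state change.
Op 7: read(P1, v0) -> 24. No state change.
Op 8: write(P1, v3, 152). refcount(pp3)=2>1 -> COPY to pp5. 6 ppages; refcounts: pp0:3 pp1:3 pp2:3 pp3:1 pp4:1 pp5:1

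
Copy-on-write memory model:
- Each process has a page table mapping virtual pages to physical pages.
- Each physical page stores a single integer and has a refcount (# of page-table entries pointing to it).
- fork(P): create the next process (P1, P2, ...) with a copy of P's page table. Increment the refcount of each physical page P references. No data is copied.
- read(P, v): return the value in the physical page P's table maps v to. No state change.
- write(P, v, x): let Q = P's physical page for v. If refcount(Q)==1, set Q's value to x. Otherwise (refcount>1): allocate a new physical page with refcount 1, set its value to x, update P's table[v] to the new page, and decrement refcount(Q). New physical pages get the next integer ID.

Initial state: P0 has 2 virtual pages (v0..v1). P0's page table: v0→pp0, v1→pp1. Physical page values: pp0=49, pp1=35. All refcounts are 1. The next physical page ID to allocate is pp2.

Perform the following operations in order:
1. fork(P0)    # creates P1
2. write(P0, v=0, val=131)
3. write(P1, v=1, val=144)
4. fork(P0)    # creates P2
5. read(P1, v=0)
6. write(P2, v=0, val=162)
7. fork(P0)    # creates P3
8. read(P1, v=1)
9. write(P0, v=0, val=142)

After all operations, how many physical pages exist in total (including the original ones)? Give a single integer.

Op 1: fork(P0) -> P1. 2 ppages; refcounts: pp0:2 pp1:2
Op 2: write(P0, v0, 131). refcount(pp0)=2>1 -> COPY to pp2. 3 ppages; refcounts: pp0:1 pp1:2 pp2:1
Op 3: write(P1, v1, 144). refcount(pp1)=2>1 -> COPY to pp3. 4 ppages; refcounts: pp0:1 pp1:1 pp2:1 pp3:1
Op 4: fork(P0) -> P2. 4 ppages; refcounts: pp0:1 pp1:2 pp2:2 pp3:1
Op 5: read(P1, v0) -> 49. No state change.
Op 6: write(P2, v0, 162). refcount(pp2)=2>1 -> COPY to pp4. 5 ppages; refcounts: pp0:1 pp1:2 pp2:1 pp3:1 pp4:1
Op 7: fork(P0) -> P3. 5 ppages; refcounts: pp0:1 pp1:3 pp2:2 pp3:1 pp4:1
Op 8: read(P1, v1) -> 144. No state change.
Op 9: write(P0, v0, 142). refcount(pp2)=2>1 -> COPY to pp5. 6 ppages; refcounts: pp0:1 pp1:3 pp2:1 pp3:1 pp4:1 pp5:1

Answer: 6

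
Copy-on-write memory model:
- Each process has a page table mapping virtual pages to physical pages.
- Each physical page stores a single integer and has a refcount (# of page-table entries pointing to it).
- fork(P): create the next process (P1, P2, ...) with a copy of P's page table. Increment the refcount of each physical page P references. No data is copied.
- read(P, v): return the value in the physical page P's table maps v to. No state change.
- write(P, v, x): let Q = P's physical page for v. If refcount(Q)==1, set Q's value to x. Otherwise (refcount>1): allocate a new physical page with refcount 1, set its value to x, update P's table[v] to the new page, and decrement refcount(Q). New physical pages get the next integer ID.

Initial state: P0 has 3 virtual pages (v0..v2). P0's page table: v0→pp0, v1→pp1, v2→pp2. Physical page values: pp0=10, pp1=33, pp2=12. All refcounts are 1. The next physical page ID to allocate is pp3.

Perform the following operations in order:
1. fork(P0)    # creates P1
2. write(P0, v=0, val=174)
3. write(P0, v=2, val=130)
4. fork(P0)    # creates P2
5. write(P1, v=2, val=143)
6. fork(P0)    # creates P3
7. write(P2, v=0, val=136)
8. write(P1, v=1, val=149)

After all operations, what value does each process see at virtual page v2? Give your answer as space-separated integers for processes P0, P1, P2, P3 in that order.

Answer: 130 143 130 130

Derivation:
Op 1: fork(P0) -> P1. 3 ppages; refcounts: pp0:2 pp1:2 pp2:2
Op 2: write(P0, v0, 174). refcount(pp0)=2>1 -> COPY to pp3. 4 ppages; refcounts: pp0:1 pp1:2 pp2:2 pp3:1
Op 3: write(P0, v2, 130). refcount(pp2)=2>1 -> COPY to pp4. 5 ppages; refcounts: pp0:1 pp1:2 pp2:1 pp3:1 pp4:1
Op 4: fork(P0) -> P2. 5 ppages; refcounts: pp0:1 pp1:3 pp2:1 pp3:2 pp4:2
Op 5: write(P1, v2, 143). refcount(pp2)=1 -> write in place. 5 ppages; refcounts: pp0:1 pp1:3 pp2:1 pp3:2 pp4:2
Op 6: fork(P0) -> P3. 5 ppages; refcounts: pp0:1 pp1:4 pp2:1 pp3:3 pp4:3
Op 7: write(P2, v0, 136). refcount(pp3)=3>1 -> COPY to pp5. 6 ppages; refcounts: pp0:1 pp1:4 pp2:1 pp3:2 pp4:3 pp5:1
Op 8: write(P1, v1, 149). refcount(pp1)=4>1 -> COPY to pp6. 7 ppages; refcounts: pp0:1 pp1:3 pp2:1 pp3:2 pp4:3 pp5:1 pp6:1
P0: v2 -> pp4 = 130
P1: v2 -> pp2 = 143
P2: v2 -> pp4 = 130
P3: v2 -> pp4 = 130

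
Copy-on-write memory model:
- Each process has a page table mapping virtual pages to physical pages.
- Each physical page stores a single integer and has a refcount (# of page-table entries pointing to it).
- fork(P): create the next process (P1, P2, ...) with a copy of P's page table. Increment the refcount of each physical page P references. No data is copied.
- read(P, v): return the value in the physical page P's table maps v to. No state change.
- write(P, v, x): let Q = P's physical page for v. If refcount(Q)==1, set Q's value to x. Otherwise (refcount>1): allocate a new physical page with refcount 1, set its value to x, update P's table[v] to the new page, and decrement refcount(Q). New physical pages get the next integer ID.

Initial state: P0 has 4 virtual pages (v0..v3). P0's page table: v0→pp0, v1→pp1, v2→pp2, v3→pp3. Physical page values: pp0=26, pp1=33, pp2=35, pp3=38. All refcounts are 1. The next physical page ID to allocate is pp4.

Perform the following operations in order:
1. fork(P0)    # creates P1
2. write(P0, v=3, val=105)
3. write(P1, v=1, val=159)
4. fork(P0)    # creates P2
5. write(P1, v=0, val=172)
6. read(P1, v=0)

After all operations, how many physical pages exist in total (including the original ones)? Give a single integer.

Answer: 7

Derivation:
Op 1: fork(P0) -> P1. 4 ppages; refcounts: pp0:2 pp1:2 pp2:2 pp3:2
Op 2: write(P0, v3, 105). refcount(pp3)=2>1 -> COPY to pp4. 5 ppages; refcounts: pp0:2 pp1:2 pp2:2 pp3:1 pp4:1
Op 3: write(P1, v1, 159). refcount(pp1)=2>1 -> COPY to pp5. 6 ppages; refcounts: pp0:2 pp1:1 pp2:2 pp3:1 pp4:1 pp5:1
Op 4: fork(P0) -> P2. 6 ppages; refcounts: pp0:3 pp1:2 pp2:3 pp3:1 pp4:2 pp5:1
Op 5: write(P1, v0, 172). refcount(pp0)=3>1 -> COPY to pp6. 7 ppages; refcounts: pp0:2 pp1:2 pp2:3 pp3:1 pp4:2 pp5:1 pp6:1
Op 6: read(P1, v0) -> 172. No state change.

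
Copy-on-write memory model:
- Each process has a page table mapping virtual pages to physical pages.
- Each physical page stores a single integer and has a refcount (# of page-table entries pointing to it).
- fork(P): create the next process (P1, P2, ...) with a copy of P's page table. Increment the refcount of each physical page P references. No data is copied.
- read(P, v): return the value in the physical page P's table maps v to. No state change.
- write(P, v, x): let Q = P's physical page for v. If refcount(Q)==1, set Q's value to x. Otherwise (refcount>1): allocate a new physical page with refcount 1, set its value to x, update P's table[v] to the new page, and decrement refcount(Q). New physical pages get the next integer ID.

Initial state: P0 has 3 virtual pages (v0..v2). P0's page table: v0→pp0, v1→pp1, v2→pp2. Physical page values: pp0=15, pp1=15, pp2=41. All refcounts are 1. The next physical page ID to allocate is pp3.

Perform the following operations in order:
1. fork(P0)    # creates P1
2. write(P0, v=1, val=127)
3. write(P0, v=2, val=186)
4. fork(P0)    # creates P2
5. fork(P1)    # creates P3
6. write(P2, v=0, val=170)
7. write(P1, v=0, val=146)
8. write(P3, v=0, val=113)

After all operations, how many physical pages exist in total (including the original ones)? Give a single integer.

Answer: 8

Derivation:
Op 1: fork(P0) -> P1. 3 ppages; refcounts: pp0:2 pp1:2 pp2:2
Op 2: write(P0, v1, 127). refcount(pp1)=2>1 -> COPY to pp3. 4 ppages; refcounts: pp0:2 pp1:1 pp2:2 pp3:1
Op 3: write(P0, v2, 186). refcount(pp2)=2>1 -> COPY to pp4. 5 ppages; refcounts: pp0:2 pp1:1 pp2:1 pp3:1 pp4:1
Op 4: fork(P0) -> P2. 5 ppages; refcounts: pp0:3 pp1:1 pp2:1 pp3:2 pp4:2
Op 5: fork(P1) -> P3. 5 ppages; refcounts: pp0:4 pp1:2 pp2:2 pp3:2 pp4:2
Op 6: write(P2, v0, 170). refcount(pp0)=4>1 -> COPY to pp5. 6 ppages; refcounts: pp0:3 pp1:2 pp2:2 pp3:2 pp4:2 pp5:1
Op 7: write(P1, v0, 146). refcount(pp0)=3>1 -> COPY to pp6. 7 ppages; refcounts: pp0:2 pp1:2 pp2:2 pp3:2 pp4:2 pp5:1 pp6:1
Op 8: write(P3, v0, 113). refcount(pp0)=2>1 -> COPY to pp7. 8 ppages; refcounts: pp0:1 pp1:2 pp2:2 pp3:2 pp4:2 pp5:1 pp6:1 pp7:1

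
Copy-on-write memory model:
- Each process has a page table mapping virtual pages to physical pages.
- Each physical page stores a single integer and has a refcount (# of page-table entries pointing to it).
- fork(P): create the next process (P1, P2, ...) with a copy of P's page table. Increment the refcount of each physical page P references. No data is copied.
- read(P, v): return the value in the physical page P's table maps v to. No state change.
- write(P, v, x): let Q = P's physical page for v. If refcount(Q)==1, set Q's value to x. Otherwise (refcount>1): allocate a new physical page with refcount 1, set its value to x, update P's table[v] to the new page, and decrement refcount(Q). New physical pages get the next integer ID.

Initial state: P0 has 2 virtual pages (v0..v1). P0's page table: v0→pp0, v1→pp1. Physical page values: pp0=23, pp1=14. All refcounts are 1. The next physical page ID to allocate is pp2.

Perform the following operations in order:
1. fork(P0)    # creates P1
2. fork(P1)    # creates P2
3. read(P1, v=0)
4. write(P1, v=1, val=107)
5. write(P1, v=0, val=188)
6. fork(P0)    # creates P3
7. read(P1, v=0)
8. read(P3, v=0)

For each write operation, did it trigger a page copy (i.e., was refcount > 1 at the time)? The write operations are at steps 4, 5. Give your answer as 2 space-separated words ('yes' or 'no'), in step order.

Op 1: fork(P0) -> P1. 2 ppages; refcounts: pp0:2 pp1:2
Op 2: fork(P1) -> P2. 2 ppages; refcounts: pp0:3 pp1:3
Op 3: read(P1, v0) -> 23. No state change.
Op 4: write(P1, v1, 107). refcount(pp1)=3>1 -> COPY to pp2. 3 ppages; refcounts: pp0:3 pp1:2 pp2:1
Op 5: write(P1, v0, 188). refcount(pp0)=3>1 -> COPY to pp3. 4 ppages; refcounts: pp0:2 pp1:2 pp2:1 pp3:1
Op 6: fork(P0) -> P3. 4 ppages; refcounts: pp0:3 pp1:3 pp2:1 pp3:1
Op 7: read(P1, v0) -> 188. No state change.
Op 8: read(P3, v0) -> 23. No state change.

yes yes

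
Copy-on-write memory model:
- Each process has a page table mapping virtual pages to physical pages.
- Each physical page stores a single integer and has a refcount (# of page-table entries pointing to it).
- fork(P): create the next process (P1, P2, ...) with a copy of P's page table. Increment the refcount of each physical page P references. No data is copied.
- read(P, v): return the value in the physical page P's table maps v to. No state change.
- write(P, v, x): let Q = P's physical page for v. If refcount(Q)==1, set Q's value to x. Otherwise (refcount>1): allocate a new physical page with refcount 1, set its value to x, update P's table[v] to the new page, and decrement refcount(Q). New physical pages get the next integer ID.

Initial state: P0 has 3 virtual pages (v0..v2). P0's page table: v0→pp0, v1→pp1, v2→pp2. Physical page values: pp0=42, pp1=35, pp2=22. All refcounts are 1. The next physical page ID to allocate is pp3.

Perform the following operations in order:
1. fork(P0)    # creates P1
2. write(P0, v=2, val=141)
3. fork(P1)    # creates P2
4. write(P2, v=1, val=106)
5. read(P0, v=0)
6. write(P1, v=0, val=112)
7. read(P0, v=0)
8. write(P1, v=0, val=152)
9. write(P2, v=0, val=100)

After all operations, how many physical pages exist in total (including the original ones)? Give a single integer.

Op 1: fork(P0) -> P1. 3 ppages; refcounts: pp0:2 pp1:2 pp2:2
Op 2: write(P0, v2, 141). refcount(pp2)=2>1 -> COPY to pp3. 4 ppages; refcounts: pp0:2 pp1:2 pp2:1 pp3:1
Op 3: fork(P1) -> P2. 4 ppages; refcounts: pp0:3 pp1:3 pp2:2 pp3:1
Op 4: write(P2, v1, 106). refcount(pp1)=3>1 -> COPY to pp4. 5 ppages; refcounts: pp0:3 pp1:2 pp2:2 pp3:1 pp4:1
Op 5: read(P0, v0) -> 42. No state change.
Op 6: write(P1, v0, 112). refcount(pp0)=3>1 -> COPY to pp5. 6 ppages; refcounts: pp0:2 pp1:2 pp2:2 pp3:1 pp4:1 pp5:1
Op 7: read(P0, v0) -> 42. No state change.
Op 8: write(P1, v0, 152). refcount(pp5)=1 -> write in place. 6 ppages; refcounts: pp0:2 pp1:2 pp2:2 pp3:1 pp4:1 pp5:1
Op 9: write(P2, v0, 100). refcount(pp0)=2>1 -> COPY to pp6. 7 ppages; refcounts: pp0:1 pp1:2 pp2:2 pp3:1 pp4:1 pp5:1 pp6:1

Answer: 7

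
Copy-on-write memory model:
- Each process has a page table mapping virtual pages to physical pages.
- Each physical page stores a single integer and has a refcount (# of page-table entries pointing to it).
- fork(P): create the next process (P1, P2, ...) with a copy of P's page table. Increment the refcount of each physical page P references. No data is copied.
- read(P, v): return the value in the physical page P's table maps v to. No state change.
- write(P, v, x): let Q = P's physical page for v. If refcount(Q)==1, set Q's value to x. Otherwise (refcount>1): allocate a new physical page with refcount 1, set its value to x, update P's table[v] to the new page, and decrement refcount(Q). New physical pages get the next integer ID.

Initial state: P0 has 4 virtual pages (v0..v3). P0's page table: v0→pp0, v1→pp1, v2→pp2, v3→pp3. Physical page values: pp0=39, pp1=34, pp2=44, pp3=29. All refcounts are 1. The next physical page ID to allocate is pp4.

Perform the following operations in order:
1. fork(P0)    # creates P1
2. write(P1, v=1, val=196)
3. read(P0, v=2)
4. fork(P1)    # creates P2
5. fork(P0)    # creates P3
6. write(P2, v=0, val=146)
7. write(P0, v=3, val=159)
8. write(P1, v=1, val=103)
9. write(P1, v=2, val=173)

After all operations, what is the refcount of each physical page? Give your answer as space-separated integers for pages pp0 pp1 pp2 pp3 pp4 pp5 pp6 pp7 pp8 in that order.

Op 1: fork(P0) -> P1. 4 ppages; refcounts: pp0:2 pp1:2 pp2:2 pp3:2
Op 2: write(P1, v1, 196). refcount(pp1)=2>1 -> COPY to pp4. 5 ppages; refcounts: pp0:2 pp1:1 pp2:2 pp3:2 pp4:1
Op 3: read(P0, v2) -> 44. No state change.
Op 4: fork(P1) -> P2. 5 ppages; refcounts: pp0:3 pp1:1 pp2:3 pp3:3 pp4:2
Op 5: fork(P0) -> P3. 5 ppages; refcounts: pp0:4 pp1:2 pp2:4 pp3:4 pp4:2
Op 6: write(P2, v0, 146). refcount(pp0)=4>1 -> COPY to pp5. 6 ppages; refcounts: pp0:3 pp1:2 pp2:4 pp3:4 pp4:2 pp5:1
Op 7: write(P0, v3, 159). refcount(pp3)=4>1 -> COPY to pp6. 7 ppages; refcounts: pp0:3 pp1:2 pp2:4 pp3:3 pp4:2 pp5:1 pp6:1
Op 8: write(P1, v1, 103). refcount(pp4)=2>1 -> COPY to pp7. 8 ppages; refcounts: pp0:3 pp1:2 pp2:4 pp3:3 pp4:1 pp5:1 pp6:1 pp7:1
Op 9: write(P1, v2, 173). refcount(pp2)=4>1 -> COPY to pp8. 9 ppages; refcounts: pp0:3 pp1:2 pp2:3 pp3:3 pp4:1 pp5:1 pp6:1 pp7:1 pp8:1

Answer: 3 2 3 3 1 1 1 1 1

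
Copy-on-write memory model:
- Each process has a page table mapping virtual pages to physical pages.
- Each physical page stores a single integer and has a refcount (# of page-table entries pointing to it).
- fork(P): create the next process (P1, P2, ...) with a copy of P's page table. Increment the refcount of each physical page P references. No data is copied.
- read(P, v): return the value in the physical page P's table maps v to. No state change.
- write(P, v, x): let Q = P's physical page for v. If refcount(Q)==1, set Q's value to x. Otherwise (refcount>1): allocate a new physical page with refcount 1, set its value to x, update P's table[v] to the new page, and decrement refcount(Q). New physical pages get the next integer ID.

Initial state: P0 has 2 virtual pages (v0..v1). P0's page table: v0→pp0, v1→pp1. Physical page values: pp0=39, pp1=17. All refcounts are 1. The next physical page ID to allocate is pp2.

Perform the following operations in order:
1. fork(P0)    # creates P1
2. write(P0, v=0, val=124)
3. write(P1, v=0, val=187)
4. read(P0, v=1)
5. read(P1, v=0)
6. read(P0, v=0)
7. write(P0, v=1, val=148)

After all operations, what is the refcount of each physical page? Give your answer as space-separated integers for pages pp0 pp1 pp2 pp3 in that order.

Answer: 1 1 1 1

Derivation:
Op 1: fork(P0) -> P1. 2 ppages; refcounts: pp0:2 pp1:2
Op 2: write(P0, v0, 124). refcount(pp0)=2>1 -> COPY to pp2. 3 ppages; refcounts: pp0:1 pp1:2 pp2:1
Op 3: write(P1, v0, 187). refcount(pp0)=1 -> write in place. 3 ppages; refcounts: pp0:1 pp1:2 pp2:1
Op 4: read(P0, v1) -> 17. No state change.
Op 5: read(P1, v0) -> 187. No state change.
Op 6: read(P0, v0) -> 124. No state change.
Op 7: write(P0, v1, 148). refcount(pp1)=2>1 -> COPY to pp3. 4 ppages; refcounts: pp0:1 pp1:1 pp2:1 pp3:1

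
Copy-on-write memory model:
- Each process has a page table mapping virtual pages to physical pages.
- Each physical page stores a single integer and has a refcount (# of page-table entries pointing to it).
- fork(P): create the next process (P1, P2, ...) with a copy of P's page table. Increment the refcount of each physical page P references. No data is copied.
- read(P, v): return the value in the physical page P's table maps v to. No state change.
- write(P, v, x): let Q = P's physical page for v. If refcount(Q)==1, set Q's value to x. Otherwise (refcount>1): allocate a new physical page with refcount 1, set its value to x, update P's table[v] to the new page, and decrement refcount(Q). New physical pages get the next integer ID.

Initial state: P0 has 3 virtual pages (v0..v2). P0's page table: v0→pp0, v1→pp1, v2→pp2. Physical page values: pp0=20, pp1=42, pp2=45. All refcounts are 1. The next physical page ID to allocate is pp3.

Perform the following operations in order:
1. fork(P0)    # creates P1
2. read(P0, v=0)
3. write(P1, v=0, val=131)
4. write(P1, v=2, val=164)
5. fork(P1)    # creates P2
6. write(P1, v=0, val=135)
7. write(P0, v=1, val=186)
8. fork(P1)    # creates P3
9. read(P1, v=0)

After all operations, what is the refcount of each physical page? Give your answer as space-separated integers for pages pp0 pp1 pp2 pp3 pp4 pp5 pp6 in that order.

Op 1: fork(P0) -> P1. 3 ppages; refcounts: pp0:2 pp1:2 pp2:2
Op 2: read(P0, v0) -> 20. No state change.
Op 3: write(P1, v0, 131). refcount(pp0)=2>1 -> COPY to pp3. 4 ppages; refcounts: pp0:1 pp1:2 pp2:2 pp3:1
Op 4: write(P1, v2, 164). refcount(pp2)=2>1 -> COPY to pp4. 5 ppages; refcounts: pp0:1 pp1:2 pp2:1 pp3:1 pp4:1
Op 5: fork(P1) -> P2. 5 ppages; refcounts: pp0:1 pp1:3 pp2:1 pp3:2 pp4:2
Op 6: write(P1, v0, 135). refcount(pp3)=2>1 -> COPY to pp5. 6 ppages; refcounts: pp0:1 pp1:3 pp2:1 pp3:1 pp4:2 pp5:1
Op 7: write(P0, v1, 186). refcount(pp1)=3>1 -> COPY to pp6. 7 ppages; refcounts: pp0:1 pp1:2 pp2:1 pp3:1 pp4:2 pp5:1 pp6:1
Op 8: fork(P1) -> P3. 7 ppages; refcounts: pp0:1 pp1:3 pp2:1 pp3:1 pp4:3 pp5:2 pp6:1
Op 9: read(P1, v0) -> 135. No state change.

Answer: 1 3 1 1 3 2 1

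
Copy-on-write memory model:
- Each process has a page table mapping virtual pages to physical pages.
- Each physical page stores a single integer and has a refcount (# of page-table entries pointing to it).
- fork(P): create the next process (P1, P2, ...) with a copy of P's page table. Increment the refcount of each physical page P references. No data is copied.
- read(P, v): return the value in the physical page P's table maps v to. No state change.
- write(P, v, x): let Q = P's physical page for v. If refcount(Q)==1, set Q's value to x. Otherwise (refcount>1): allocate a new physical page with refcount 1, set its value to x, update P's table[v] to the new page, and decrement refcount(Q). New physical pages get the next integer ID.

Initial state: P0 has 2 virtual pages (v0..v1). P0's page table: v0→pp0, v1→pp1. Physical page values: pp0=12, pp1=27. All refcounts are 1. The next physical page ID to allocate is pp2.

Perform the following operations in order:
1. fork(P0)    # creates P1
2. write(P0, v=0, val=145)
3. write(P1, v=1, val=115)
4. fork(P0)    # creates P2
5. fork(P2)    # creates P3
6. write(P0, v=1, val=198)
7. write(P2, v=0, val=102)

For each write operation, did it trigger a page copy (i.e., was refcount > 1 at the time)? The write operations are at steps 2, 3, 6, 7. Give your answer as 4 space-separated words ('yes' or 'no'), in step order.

Op 1: fork(P0) -> P1. 2 ppages; refcounts: pp0:2 pp1:2
Op 2: write(P0, v0, 145). refcount(pp0)=2>1 -> COPY to pp2. 3 ppages; refcounts: pp0:1 pp1:2 pp2:1
Op 3: write(P1, v1, 115). refcount(pp1)=2>1 -> COPY to pp3. 4 ppages; refcounts: pp0:1 pp1:1 pp2:1 pp3:1
Op 4: fork(P0) -> P2. 4 ppages; refcounts: pp0:1 pp1:2 pp2:2 pp3:1
Op 5: fork(P2) -> P3. 4 ppages; refcounts: pp0:1 pp1:3 pp2:3 pp3:1
Op 6: write(P0, v1, 198). refcount(pp1)=3>1 -> COPY to pp4. 5 ppages; refcounts: pp0:1 pp1:2 pp2:3 pp3:1 pp4:1
Op 7: write(P2, v0, 102). refcount(pp2)=3>1 -> COPY to pp5. 6 ppages; refcounts: pp0:1 pp1:2 pp2:2 pp3:1 pp4:1 pp5:1

yes yes yes yes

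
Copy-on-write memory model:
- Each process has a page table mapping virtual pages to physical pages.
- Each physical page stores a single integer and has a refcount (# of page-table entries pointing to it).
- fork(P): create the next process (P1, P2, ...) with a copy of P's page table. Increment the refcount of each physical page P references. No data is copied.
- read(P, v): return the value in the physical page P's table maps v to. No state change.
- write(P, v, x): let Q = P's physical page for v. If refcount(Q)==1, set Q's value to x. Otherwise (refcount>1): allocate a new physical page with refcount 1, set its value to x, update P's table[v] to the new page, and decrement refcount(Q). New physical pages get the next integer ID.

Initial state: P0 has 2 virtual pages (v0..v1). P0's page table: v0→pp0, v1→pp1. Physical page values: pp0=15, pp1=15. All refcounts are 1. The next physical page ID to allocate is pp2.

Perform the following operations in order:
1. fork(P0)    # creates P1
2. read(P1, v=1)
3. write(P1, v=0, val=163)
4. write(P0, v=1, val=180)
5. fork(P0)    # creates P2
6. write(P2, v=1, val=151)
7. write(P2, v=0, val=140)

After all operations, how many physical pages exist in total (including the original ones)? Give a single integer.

Op 1: fork(P0) -> P1. 2 ppages; refcounts: pp0:2 pp1:2
Op 2: read(P1, v1) -> 15. No state change.
Op 3: write(P1, v0, 163). refcount(pp0)=2>1 -> COPY to pp2. 3 ppages; refcounts: pp0:1 pp1:2 pp2:1
Op 4: write(P0, v1, 180). refcount(pp1)=2>1 -> COPY to pp3. 4 ppages; refcounts: pp0:1 pp1:1 pp2:1 pp3:1
Op 5: fork(P0) -> P2. 4 ppages; refcounts: pp0:2 pp1:1 pp2:1 pp3:2
Op 6: write(P2, v1, 151). refcount(pp3)=2>1 -> COPY to pp4. 5 ppages; refcounts: pp0:2 pp1:1 pp2:1 pp3:1 pp4:1
Op 7: write(P2, v0, 140). refcount(pp0)=2>1 -> COPY to pp5. 6 ppages; refcounts: pp0:1 pp1:1 pp2:1 pp3:1 pp4:1 pp5:1

Answer: 6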